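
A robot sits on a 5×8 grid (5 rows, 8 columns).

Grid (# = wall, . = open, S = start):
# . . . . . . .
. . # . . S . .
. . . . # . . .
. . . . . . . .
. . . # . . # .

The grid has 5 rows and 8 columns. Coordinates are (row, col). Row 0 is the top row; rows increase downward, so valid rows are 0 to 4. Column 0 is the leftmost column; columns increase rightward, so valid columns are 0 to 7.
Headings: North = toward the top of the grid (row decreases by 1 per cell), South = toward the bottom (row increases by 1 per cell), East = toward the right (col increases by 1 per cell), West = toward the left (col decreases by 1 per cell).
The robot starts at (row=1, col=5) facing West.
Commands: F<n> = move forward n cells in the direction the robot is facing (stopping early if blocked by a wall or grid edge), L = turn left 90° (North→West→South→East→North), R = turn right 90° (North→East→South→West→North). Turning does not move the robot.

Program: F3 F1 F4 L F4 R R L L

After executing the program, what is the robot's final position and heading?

Answer: Final position: (row=3, col=3), facing South

Derivation:
Start: (row=1, col=5), facing West
  F3: move forward 2/3 (blocked), now at (row=1, col=3)
  F1: move forward 0/1 (blocked), now at (row=1, col=3)
  F4: move forward 0/4 (blocked), now at (row=1, col=3)
  L: turn left, now facing South
  F4: move forward 2/4 (blocked), now at (row=3, col=3)
  R: turn right, now facing West
  R: turn right, now facing North
  L: turn left, now facing West
  L: turn left, now facing South
Final: (row=3, col=3), facing South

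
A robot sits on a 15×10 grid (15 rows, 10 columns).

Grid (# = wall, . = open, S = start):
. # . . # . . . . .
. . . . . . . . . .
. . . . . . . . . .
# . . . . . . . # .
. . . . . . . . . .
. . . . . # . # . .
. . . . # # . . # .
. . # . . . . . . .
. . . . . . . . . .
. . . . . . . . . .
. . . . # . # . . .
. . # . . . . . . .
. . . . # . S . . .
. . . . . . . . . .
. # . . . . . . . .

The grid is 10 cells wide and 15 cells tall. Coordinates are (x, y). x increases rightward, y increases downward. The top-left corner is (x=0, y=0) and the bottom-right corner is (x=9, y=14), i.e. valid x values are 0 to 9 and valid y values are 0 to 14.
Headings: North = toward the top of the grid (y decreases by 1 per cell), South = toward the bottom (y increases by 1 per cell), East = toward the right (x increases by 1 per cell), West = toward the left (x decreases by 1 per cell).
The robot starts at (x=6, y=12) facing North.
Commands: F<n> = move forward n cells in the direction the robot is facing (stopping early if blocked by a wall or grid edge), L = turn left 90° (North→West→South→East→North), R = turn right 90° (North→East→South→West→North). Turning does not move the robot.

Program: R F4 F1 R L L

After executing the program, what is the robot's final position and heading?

Answer: Final position: (x=9, y=12), facing North

Derivation:
Start: (x=6, y=12), facing North
  R: turn right, now facing East
  F4: move forward 3/4 (blocked), now at (x=9, y=12)
  F1: move forward 0/1 (blocked), now at (x=9, y=12)
  R: turn right, now facing South
  L: turn left, now facing East
  L: turn left, now facing North
Final: (x=9, y=12), facing North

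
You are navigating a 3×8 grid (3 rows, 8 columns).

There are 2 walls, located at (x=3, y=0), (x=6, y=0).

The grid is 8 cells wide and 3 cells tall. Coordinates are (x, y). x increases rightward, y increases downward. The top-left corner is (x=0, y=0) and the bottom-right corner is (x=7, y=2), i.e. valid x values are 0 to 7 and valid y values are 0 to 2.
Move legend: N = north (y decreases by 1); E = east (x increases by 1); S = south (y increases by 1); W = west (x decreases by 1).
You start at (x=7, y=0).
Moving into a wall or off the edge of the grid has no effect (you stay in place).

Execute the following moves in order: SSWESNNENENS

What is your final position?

Start: (x=7, y=0)
  S (south): (x=7, y=0) -> (x=7, y=1)
  S (south): (x=7, y=1) -> (x=7, y=2)
  W (west): (x=7, y=2) -> (x=6, y=2)
  E (east): (x=6, y=2) -> (x=7, y=2)
  S (south): blocked, stay at (x=7, y=2)
  N (north): (x=7, y=2) -> (x=7, y=1)
  N (north): (x=7, y=1) -> (x=7, y=0)
  E (east): blocked, stay at (x=7, y=0)
  N (north): blocked, stay at (x=7, y=0)
  E (east): blocked, stay at (x=7, y=0)
  N (north): blocked, stay at (x=7, y=0)
  S (south): (x=7, y=0) -> (x=7, y=1)
Final: (x=7, y=1)

Answer: Final position: (x=7, y=1)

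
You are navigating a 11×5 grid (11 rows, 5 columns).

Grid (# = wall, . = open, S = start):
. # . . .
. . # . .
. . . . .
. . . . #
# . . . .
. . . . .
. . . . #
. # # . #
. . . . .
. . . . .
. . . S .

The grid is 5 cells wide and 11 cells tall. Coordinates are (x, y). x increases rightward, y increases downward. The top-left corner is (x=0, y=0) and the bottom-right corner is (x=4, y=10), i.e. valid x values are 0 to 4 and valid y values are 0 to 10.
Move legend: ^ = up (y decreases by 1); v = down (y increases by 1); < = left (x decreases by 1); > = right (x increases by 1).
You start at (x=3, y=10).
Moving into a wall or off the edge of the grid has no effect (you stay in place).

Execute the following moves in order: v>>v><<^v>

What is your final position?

Answer: Final position: (x=3, y=10)

Derivation:
Start: (x=3, y=10)
  v (down): blocked, stay at (x=3, y=10)
  > (right): (x=3, y=10) -> (x=4, y=10)
  > (right): blocked, stay at (x=4, y=10)
  v (down): blocked, stay at (x=4, y=10)
  > (right): blocked, stay at (x=4, y=10)
  < (left): (x=4, y=10) -> (x=3, y=10)
  < (left): (x=3, y=10) -> (x=2, y=10)
  ^ (up): (x=2, y=10) -> (x=2, y=9)
  v (down): (x=2, y=9) -> (x=2, y=10)
  > (right): (x=2, y=10) -> (x=3, y=10)
Final: (x=3, y=10)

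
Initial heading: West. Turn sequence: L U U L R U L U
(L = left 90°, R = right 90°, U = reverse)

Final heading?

Answer: Final heading: East

Derivation:
Start: West
  L (left (90° counter-clockwise)) -> South
  U (U-turn (180°)) -> North
  U (U-turn (180°)) -> South
  L (left (90° counter-clockwise)) -> East
  R (right (90° clockwise)) -> South
  U (U-turn (180°)) -> North
  L (left (90° counter-clockwise)) -> West
  U (U-turn (180°)) -> East
Final: East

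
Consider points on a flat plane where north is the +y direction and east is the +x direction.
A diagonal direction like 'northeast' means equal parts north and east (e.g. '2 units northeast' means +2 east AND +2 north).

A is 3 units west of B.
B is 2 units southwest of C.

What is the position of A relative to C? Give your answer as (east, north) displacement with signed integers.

Answer: A is at (east=-5, north=-2) relative to C.

Derivation:
Place C at the origin (east=0, north=0).
  B is 2 units southwest of C: delta (east=-2, north=-2); B at (east=-2, north=-2).
  A is 3 units west of B: delta (east=-3, north=+0); A at (east=-5, north=-2).
Therefore A relative to C: (east=-5, north=-2).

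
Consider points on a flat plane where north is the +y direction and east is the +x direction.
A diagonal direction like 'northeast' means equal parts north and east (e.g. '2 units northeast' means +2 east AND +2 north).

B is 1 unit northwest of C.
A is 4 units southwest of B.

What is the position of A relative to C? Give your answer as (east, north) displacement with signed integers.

Answer: A is at (east=-5, north=-3) relative to C.

Derivation:
Place C at the origin (east=0, north=0).
  B is 1 unit northwest of C: delta (east=-1, north=+1); B at (east=-1, north=1).
  A is 4 units southwest of B: delta (east=-4, north=-4); A at (east=-5, north=-3).
Therefore A relative to C: (east=-5, north=-3).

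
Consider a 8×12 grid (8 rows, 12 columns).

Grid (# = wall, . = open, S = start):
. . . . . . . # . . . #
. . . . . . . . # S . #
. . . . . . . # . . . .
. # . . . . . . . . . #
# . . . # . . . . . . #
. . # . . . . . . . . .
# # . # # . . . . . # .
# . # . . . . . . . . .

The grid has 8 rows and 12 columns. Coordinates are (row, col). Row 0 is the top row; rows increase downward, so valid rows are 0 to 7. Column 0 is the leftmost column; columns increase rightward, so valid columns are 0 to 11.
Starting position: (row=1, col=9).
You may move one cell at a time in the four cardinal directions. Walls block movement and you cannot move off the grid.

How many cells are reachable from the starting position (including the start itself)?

BFS flood-fill from (row=1, col=9):
  Distance 0: (row=1, col=9)
  Distance 1: (row=0, col=9), (row=1, col=10), (row=2, col=9)
  Distance 2: (row=0, col=8), (row=0, col=10), (row=2, col=8), (row=2, col=10), (row=3, col=9)
  Distance 3: (row=2, col=11), (row=3, col=8), (row=3, col=10), (row=4, col=9)
  Distance 4: (row=3, col=7), (row=4, col=8), (row=4, col=10), (row=5, col=9)
  Distance 5: (row=3, col=6), (row=4, col=7), (row=5, col=8), (row=5, col=10), (row=6, col=9)
  Distance 6: (row=2, col=6), (row=3, col=5), (row=4, col=6), (row=5, col=7), (row=5, col=11), (row=6, col=8), (row=7, col=9)
  Distance 7: (row=1, col=6), (row=2, col=5), (row=3, col=4), (row=4, col=5), (row=5, col=6), (row=6, col=7), (row=6, col=11), (row=7, col=8), (row=7, col=10)
  Distance 8: (row=0, col=6), (row=1, col=5), (row=1, col=7), (row=2, col=4), (row=3, col=3), (row=5, col=5), (row=6, col=6), (row=7, col=7), (row=7, col=11)
  Distance 9: (row=0, col=5), (row=1, col=4), (row=2, col=3), (row=3, col=2), (row=4, col=3), (row=5, col=4), (row=6, col=5), (row=7, col=6)
  Distance 10: (row=0, col=4), (row=1, col=3), (row=2, col=2), (row=4, col=2), (row=5, col=3), (row=7, col=5)
  Distance 11: (row=0, col=3), (row=1, col=2), (row=2, col=1), (row=4, col=1), (row=7, col=4)
  Distance 12: (row=0, col=2), (row=1, col=1), (row=2, col=0), (row=5, col=1), (row=7, col=3)
  Distance 13: (row=0, col=1), (row=1, col=0), (row=3, col=0), (row=5, col=0)
  Distance 14: (row=0, col=0)
Total reachable: 76 (grid has 78 open cells total)

Answer: Reachable cells: 76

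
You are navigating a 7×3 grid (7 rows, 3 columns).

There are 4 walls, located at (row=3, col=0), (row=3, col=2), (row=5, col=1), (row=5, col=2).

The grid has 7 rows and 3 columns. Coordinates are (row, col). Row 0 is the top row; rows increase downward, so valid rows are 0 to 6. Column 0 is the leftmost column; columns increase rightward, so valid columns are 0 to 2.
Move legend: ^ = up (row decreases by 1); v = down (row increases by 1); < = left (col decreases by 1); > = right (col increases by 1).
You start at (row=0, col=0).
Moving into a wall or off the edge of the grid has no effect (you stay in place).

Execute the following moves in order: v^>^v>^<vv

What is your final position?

Start: (row=0, col=0)
  v (down): (row=0, col=0) -> (row=1, col=0)
  ^ (up): (row=1, col=0) -> (row=0, col=0)
  > (right): (row=0, col=0) -> (row=0, col=1)
  ^ (up): blocked, stay at (row=0, col=1)
  v (down): (row=0, col=1) -> (row=1, col=1)
  > (right): (row=1, col=1) -> (row=1, col=2)
  ^ (up): (row=1, col=2) -> (row=0, col=2)
  < (left): (row=0, col=2) -> (row=0, col=1)
  v (down): (row=0, col=1) -> (row=1, col=1)
  v (down): (row=1, col=1) -> (row=2, col=1)
Final: (row=2, col=1)

Answer: Final position: (row=2, col=1)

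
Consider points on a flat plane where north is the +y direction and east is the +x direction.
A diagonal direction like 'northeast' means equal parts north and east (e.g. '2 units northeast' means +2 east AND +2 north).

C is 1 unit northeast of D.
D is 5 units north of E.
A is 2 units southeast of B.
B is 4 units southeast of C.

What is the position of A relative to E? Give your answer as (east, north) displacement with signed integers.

Place E at the origin (east=0, north=0).
  D is 5 units north of E: delta (east=+0, north=+5); D at (east=0, north=5).
  C is 1 unit northeast of D: delta (east=+1, north=+1); C at (east=1, north=6).
  B is 4 units southeast of C: delta (east=+4, north=-4); B at (east=5, north=2).
  A is 2 units southeast of B: delta (east=+2, north=-2); A at (east=7, north=0).
Therefore A relative to E: (east=7, north=0).

Answer: A is at (east=7, north=0) relative to E.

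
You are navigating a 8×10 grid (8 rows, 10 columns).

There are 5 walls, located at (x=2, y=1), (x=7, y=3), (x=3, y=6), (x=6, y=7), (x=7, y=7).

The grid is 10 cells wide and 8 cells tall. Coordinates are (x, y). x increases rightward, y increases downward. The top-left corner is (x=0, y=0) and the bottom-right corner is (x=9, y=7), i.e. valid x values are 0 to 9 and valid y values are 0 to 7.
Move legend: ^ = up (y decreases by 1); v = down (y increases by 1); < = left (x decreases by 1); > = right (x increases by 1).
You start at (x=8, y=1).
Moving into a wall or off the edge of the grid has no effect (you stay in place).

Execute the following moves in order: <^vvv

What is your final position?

Start: (x=8, y=1)
  < (left): (x=8, y=1) -> (x=7, y=1)
  ^ (up): (x=7, y=1) -> (x=7, y=0)
  v (down): (x=7, y=0) -> (x=7, y=1)
  v (down): (x=7, y=1) -> (x=7, y=2)
  v (down): blocked, stay at (x=7, y=2)
Final: (x=7, y=2)

Answer: Final position: (x=7, y=2)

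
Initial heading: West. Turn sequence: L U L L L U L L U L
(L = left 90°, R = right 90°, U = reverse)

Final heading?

Start: West
  L (left (90° counter-clockwise)) -> South
  U (U-turn (180°)) -> North
  L (left (90° counter-clockwise)) -> West
  L (left (90° counter-clockwise)) -> South
  L (left (90° counter-clockwise)) -> East
  U (U-turn (180°)) -> West
  L (left (90° counter-clockwise)) -> South
  L (left (90° counter-clockwise)) -> East
  U (U-turn (180°)) -> West
  L (left (90° counter-clockwise)) -> South
Final: South

Answer: Final heading: South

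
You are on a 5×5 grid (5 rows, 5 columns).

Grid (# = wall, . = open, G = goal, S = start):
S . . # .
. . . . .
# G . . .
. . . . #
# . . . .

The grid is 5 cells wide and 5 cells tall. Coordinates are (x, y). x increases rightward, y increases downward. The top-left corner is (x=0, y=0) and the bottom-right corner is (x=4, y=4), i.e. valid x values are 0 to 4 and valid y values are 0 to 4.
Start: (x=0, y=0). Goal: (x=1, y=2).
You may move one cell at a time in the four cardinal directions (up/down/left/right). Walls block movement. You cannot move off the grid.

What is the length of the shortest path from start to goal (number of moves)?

Answer: Shortest path length: 3

Derivation:
BFS from (x=0, y=0) until reaching (x=1, y=2):
  Distance 0: (x=0, y=0)
  Distance 1: (x=1, y=0), (x=0, y=1)
  Distance 2: (x=2, y=0), (x=1, y=1)
  Distance 3: (x=2, y=1), (x=1, y=2)  <- goal reached here
One shortest path (3 moves): (x=0, y=0) -> (x=1, y=0) -> (x=1, y=1) -> (x=1, y=2)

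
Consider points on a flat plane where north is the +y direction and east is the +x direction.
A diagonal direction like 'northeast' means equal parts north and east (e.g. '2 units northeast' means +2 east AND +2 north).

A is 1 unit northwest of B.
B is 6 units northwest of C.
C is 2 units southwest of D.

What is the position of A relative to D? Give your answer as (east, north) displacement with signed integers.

Answer: A is at (east=-9, north=5) relative to D.

Derivation:
Place D at the origin (east=0, north=0).
  C is 2 units southwest of D: delta (east=-2, north=-2); C at (east=-2, north=-2).
  B is 6 units northwest of C: delta (east=-6, north=+6); B at (east=-8, north=4).
  A is 1 unit northwest of B: delta (east=-1, north=+1); A at (east=-9, north=5).
Therefore A relative to D: (east=-9, north=5).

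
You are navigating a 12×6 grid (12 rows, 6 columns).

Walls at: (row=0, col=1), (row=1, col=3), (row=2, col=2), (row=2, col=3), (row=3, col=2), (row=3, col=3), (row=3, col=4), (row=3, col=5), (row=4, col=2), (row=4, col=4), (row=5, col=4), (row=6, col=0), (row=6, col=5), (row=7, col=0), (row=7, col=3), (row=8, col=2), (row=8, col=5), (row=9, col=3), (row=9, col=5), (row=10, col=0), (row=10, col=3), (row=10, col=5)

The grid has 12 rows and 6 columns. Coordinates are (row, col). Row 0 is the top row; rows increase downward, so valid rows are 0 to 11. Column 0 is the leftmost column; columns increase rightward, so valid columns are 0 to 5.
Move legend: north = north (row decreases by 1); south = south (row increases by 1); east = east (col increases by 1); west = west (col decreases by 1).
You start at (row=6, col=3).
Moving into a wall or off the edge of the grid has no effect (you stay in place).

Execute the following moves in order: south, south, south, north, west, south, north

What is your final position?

Answer: Final position: (row=5, col=2)

Derivation:
Start: (row=6, col=3)
  [×3]south (south): blocked, stay at (row=6, col=3)
  north (north): (row=6, col=3) -> (row=5, col=3)
  west (west): (row=5, col=3) -> (row=5, col=2)
  south (south): (row=5, col=2) -> (row=6, col=2)
  north (north): (row=6, col=2) -> (row=5, col=2)
Final: (row=5, col=2)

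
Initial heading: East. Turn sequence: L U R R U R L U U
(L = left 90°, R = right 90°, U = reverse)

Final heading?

Start: East
  L (left (90° counter-clockwise)) -> North
  U (U-turn (180°)) -> South
  R (right (90° clockwise)) -> West
  R (right (90° clockwise)) -> North
  U (U-turn (180°)) -> South
  R (right (90° clockwise)) -> West
  L (left (90° counter-clockwise)) -> South
  U (U-turn (180°)) -> North
  U (U-turn (180°)) -> South
Final: South

Answer: Final heading: South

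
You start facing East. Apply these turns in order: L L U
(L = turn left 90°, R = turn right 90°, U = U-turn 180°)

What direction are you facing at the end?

Answer: Final heading: East

Derivation:
Start: East
  L (left (90° counter-clockwise)) -> North
  L (left (90° counter-clockwise)) -> West
  U (U-turn (180°)) -> East
Final: East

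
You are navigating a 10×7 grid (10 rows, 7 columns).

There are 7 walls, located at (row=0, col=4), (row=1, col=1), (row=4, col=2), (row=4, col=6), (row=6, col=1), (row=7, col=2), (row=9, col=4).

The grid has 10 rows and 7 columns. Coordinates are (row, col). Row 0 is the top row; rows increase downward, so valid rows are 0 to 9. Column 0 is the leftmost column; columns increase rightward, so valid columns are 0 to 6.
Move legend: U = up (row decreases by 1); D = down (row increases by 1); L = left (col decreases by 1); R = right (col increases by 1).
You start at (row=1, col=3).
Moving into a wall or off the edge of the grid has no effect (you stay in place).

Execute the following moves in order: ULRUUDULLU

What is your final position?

Start: (row=1, col=3)
  U (up): (row=1, col=3) -> (row=0, col=3)
  L (left): (row=0, col=3) -> (row=0, col=2)
  R (right): (row=0, col=2) -> (row=0, col=3)
  U (up): blocked, stay at (row=0, col=3)
  U (up): blocked, stay at (row=0, col=3)
  D (down): (row=0, col=3) -> (row=1, col=3)
  U (up): (row=1, col=3) -> (row=0, col=3)
  L (left): (row=0, col=3) -> (row=0, col=2)
  L (left): (row=0, col=2) -> (row=0, col=1)
  U (up): blocked, stay at (row=0, col=1)
Final: (row=0, col=1)

Answer: Final position: (row=0, col=1)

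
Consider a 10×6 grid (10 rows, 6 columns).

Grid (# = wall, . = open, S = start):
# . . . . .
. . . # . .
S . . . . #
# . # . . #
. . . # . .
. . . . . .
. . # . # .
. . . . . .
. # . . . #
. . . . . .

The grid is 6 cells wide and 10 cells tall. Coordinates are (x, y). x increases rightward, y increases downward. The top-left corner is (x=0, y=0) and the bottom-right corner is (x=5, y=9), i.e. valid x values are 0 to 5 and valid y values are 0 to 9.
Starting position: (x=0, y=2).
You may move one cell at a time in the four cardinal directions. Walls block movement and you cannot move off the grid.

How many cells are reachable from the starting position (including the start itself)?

Answer: Reachable cells: 49

Derivation:
BFS flood-fill from (x=0, y=2):
  Distance 0: (x=0, y=2)
  Distance 1: (x=0, y=1), (x=1, y=2)
  Distance 2: (x=1, y=1), (x=2, y=2), (x=1, y=3)
  Distance 3: (x=1, y=0), (x=2, y=1), (x=3, y=2), (x=1, y=4)
  Distance 4: (x=2, y=0), (x=4, y=2), (x=3, y=3), (x=0, y=4), (x=2, y=4), (x=1, y=5)
  Distance 5: (x=3, y=0), (x=4, y=1), (x=4, y=3), (x=0, y=5), (x=2, y=5), (x=1, y=6)
  Distance 6: (x=4, y=0), (x=5, y=1), (x=4, y=4), (x=3, y=5), (x=0, y=6), (x=1, y=7)
  Distance 7: (x=5, y=0), (x=5, y=4), (x=4, y=5), (x=3, y=6), (x=0, y=7), (x=2, y=7)
  Distance 8: (x=5, y=5), (x=3, y=7), (x=0, y=8), (x=2, y=8)
  Distance 9: (x=5, y=6), (x=4, y=7), (x=3, y=8), (x=0, y=9), (x=2, y=9)
  Distance 10: (x=5, y=7), (x=4, y=8), (x=1, y=9), (x=3, y=9)
  Distance 11: (x=4, y=9)
  Distance 12: (x=5, y=9)
Total reachable: 49 (grid has 49 open cells total)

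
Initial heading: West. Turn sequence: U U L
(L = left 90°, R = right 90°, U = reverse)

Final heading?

Answer: Final heading: South

Derivation:
Start: West
  U (U-turn (180°)) -> East
  U (U-turn (180°)) -> West
  L (left (90° counter-clockwise)) -> South
Final: South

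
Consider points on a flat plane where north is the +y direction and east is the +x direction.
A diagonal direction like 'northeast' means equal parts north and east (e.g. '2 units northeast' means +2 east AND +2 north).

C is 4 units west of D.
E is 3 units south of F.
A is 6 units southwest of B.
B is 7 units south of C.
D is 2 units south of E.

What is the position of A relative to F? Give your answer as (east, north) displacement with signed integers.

Answer: A is at (east=-10, north=-18) relative to F.

Derivation:
Place F at the origin (east=0, north=0).
  E is 3 units south of F: delta (east=+0, north=-3); E at (east=0, north=-3).
  D is 2 units south of E: delta (east=+0, north=-2); D at (east=0, north=-5).
  C is 4 units west of D: delta (east=-4, north=+0); C at (east=-4, north=-5).
  B is 7 units south of C: delta (east=+0, north=-7); B at (east=-4, north=-12).
  A is 6 units southwest of B: delta (east=-6, north=-6); A at (east=-10, north=-18).
Therefore A relative to F: (east=-10, north=-18).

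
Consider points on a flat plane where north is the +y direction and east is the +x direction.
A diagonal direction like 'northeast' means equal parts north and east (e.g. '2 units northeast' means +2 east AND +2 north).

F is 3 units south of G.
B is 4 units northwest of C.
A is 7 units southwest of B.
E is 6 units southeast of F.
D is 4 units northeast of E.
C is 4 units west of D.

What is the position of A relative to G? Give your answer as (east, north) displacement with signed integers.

Place G at the origin (east=0, north=0).
  F is 3 units south of G: delta (east=+0, north=-3); F at (east=0, north=-3).
  E is 6 units southeast of F: delta (east=+6, north=-6); E at (east=6, north=-9).
  D is 4 units northeast of E: delta (east=+4, north=+4); D at (east=10, north=-5).
  C is 4 units west of D: delta (east=-4, north=+0); C at (east=6, north=-5).
  B is 4 units northwest of C: delta (east=-4, north=+4); B at (east=2, north=-1).
  A is 7 units southwest of B: delta (east=-7, north=-7); A at (east=-5, north=-8).
Therefore A relative to G: (east=-5, north=-8).

Answer: A is at (east=-5, north=-8) relative to G.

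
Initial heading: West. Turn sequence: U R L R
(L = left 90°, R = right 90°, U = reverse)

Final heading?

Start: West
  U (U-turn (180°)) -> East
  R (right (90° clockwise)) -> South
  L (left (90° counter-clockwise)) -> East
  R (right (90° clockwise)) -> South
Final: South

Answer: Final heading: South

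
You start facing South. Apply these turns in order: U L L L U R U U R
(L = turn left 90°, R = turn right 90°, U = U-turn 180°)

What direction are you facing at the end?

Answer: Final heading: East

Derivation:
Start: South
  U (U-turn (180°)) -> North
  L (left (90° counter-clockwise)) -> West
  L (left (90° counter-clockwise)) -> South
  L (left (90° counter-clockwise)) -> East
  U (U-turn (180°)) -> West
  R (right (90° clockwise)) -> North
  U (U-turn (180°)) -> South
  U (U-turn (180°)) -> North
  R (right (90° clockwise)) -> East
Final: East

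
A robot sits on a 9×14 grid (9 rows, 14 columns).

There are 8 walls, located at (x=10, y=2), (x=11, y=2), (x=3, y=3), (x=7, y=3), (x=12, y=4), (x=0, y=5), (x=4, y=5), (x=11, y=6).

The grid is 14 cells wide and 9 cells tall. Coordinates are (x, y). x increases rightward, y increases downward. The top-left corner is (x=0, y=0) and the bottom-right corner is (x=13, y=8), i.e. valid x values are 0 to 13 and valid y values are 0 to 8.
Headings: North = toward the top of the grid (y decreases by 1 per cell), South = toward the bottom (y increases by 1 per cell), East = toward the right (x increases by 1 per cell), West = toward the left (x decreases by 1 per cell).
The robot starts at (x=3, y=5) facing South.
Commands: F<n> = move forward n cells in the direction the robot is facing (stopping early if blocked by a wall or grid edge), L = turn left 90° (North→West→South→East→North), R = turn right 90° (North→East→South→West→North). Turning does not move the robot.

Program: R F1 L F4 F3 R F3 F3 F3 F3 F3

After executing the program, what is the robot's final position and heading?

Start: (x=3, y=5), facing South
  R: turn right, now facing West
  F1: move forward 1, now at (x=2, y=5)
  L: turn left, now facing South
  F4: move forward 3/4 (blocked), now at (x=2, y=8)
  F3: move forward 0/3 (blocked), now at (x=2, y=8)
  R: turn right, now facing West
  F3: move forward 2/3 (blocked), now at (x=0, y=8)
  [×4]F3: move forward 0/3 (blocked), now at (x=0, y=8)
Final: (x=0, y=8), facing West

Answer: Final position: (x=0, y=8), facing West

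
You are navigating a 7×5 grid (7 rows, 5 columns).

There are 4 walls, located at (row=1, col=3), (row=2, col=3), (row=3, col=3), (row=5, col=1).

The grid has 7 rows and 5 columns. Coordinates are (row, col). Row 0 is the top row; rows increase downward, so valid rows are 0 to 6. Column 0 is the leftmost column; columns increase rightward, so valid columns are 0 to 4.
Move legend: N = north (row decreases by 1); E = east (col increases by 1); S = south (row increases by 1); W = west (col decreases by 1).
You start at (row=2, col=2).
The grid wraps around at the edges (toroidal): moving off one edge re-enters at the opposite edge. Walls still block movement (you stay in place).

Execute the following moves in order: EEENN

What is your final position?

Answer: Final position: (row=0, col=2)

Derivation:
Start: (row=2, col=2)
  [×3]E (east): blocked, stay at (row=2, col=2)
  N (north): (row=2, col=2) -> (row=1, col=2)
  N (north): (row=1, col=2) -> (row=0, col=2)
Final: (row=0, col=2)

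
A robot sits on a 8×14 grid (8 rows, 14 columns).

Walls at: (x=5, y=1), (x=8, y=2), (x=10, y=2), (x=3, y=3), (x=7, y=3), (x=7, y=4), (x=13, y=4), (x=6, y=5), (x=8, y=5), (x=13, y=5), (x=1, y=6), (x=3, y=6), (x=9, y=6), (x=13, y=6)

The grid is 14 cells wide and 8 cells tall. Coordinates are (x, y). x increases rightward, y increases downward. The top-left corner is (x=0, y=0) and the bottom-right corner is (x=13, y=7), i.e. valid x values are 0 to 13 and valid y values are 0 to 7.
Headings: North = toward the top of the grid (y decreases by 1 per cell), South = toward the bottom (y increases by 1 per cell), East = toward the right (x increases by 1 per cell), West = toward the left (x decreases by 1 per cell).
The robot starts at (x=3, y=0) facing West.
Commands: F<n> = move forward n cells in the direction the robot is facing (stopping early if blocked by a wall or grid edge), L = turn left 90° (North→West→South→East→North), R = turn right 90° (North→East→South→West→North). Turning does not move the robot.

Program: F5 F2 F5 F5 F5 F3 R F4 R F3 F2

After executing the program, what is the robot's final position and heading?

Start: (x=3, y=0), facing West
  F5: move forward 3/5 (blocked), now at (x=0, y=0)
  F2: move forward 0/2 (blocked), now at (x=0, y=0)
  [×3]F5: move forward 0/5 (blocked), now at (x=0, y=0)
  F3: move forward 0/3 (blocked), now at (x=0, y=0)
  R: turn right, now facing North
  F4: move forward 0/4 (blocked), now at (x=0, y=0)
  R: turn right, now facing East
  F3: move forward 3, now at (x=3, y=0)
  F2: move forward 2, now at (x=5, y=0)
Final: (x=5, y=0), facing East

Answer: Final position: (x=5, y=0), facing East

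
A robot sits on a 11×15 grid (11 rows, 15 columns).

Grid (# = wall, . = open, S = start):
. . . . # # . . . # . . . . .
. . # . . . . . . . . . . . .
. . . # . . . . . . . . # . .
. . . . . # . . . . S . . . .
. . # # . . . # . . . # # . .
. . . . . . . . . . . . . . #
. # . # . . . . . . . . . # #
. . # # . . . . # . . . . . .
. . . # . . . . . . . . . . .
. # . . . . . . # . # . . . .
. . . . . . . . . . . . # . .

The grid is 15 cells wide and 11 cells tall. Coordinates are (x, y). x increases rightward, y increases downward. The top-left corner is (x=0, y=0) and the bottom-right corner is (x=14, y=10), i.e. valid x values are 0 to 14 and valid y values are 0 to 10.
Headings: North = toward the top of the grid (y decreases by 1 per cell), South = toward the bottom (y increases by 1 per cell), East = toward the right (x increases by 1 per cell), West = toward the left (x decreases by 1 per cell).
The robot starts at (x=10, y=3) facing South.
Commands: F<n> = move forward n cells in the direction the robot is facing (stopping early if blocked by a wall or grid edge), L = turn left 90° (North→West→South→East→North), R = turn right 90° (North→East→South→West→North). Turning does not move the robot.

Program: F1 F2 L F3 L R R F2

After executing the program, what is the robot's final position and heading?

Start: (x=10, y=3), facing South
  F1: move forward 1, now at (x=10, y=4)
  F2: move forward 2, now at (x=10, y=6)
  L: turn left, now facing East
  F3: move forward 2/3 (blocked), now at (x=12, y=6)
  L: turn left, now facing North
  R: turn right, now facing East
  R: turn right, now facing South
  F2: move forward 2, now at (x=12, y=8)
Final: (x=12, y=8), facing South

Answer: Final position: (x=12, y=8), facing South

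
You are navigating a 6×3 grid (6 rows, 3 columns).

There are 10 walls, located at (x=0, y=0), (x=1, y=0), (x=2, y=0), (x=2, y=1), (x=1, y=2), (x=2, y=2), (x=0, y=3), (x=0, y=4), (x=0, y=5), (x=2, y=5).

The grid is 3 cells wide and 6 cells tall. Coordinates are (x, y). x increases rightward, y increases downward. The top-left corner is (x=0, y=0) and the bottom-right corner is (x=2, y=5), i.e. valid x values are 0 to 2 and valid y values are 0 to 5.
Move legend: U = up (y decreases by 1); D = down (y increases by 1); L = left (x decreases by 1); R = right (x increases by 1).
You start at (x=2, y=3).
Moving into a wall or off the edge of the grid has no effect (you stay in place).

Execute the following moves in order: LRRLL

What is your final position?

Start: (x=2, y=3)
  L (left): (x=2, y=3) -> (x=1, y=3)
  R (right): (x=1, y=3) -> (x=2, y=3)
  R (right): blocked, stay at (x=2, y=3)
  L (left): (x=2, y=3) -> (x=1, y=3)
  L (left): blocked, stay at (x=1, y=3)
Final: (x=1, y=3)

Answer: Final position: (x=1, y=3)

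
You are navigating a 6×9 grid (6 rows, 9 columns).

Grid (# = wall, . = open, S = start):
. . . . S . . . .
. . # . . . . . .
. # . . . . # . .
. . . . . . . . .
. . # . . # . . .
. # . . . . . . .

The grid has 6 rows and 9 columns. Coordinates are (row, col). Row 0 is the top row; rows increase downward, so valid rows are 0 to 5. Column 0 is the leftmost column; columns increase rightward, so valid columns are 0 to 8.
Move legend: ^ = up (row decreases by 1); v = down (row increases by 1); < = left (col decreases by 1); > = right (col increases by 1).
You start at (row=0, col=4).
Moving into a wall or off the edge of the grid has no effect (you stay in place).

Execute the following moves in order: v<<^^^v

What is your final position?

Answer: Final position: (row=1, col=3)

Derivation:
Start: (row=0, col=4)
  v (down): (row=0, col=4) -> (row=1, col=4)
  < (left): (row=1, col=4) -> (row=1, col=3)
  < (left): blocked, stay at (row=1, col=3)
  ^ (up): (row=1, col=3) -> (row=0, col=3)
  ^ (up): blocked, stay at (row=0, col=3)
  ^ (up): blocked, stay at (row=0, col=3)
  v (down): (row=0, col=3) -> (row=1, col=3)
Final: (row=1, col=3)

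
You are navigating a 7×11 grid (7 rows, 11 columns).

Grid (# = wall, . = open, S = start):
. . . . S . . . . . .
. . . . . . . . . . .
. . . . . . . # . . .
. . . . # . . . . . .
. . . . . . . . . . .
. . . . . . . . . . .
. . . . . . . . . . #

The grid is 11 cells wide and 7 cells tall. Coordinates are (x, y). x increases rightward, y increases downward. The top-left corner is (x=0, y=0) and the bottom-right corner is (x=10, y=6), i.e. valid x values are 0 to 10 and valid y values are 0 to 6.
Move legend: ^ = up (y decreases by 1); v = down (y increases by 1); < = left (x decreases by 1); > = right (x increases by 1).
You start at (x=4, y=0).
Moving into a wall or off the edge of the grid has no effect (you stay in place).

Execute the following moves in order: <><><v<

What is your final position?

Start: (x=4, y=0)
  < (left): (x=4, y=0) -> (x=3, y=0)
  > (right): (x=3, y=0) -> (x=4, y=0)
  < (left): (x=4, y=0) -> (x=3, y=0)
  > (right): (x=3, y=0) -> (x=4, y=0)
  < (left): (x=4, y=0) -> (x=3, y=0)
  v (down): (x=3, y=0) -> (x=3, y=1)
  < (left): (x=3, y=1) -> (x=2, y=1)
Final: (x=2, y=1)

Answer: Final position: (x=2, y=1)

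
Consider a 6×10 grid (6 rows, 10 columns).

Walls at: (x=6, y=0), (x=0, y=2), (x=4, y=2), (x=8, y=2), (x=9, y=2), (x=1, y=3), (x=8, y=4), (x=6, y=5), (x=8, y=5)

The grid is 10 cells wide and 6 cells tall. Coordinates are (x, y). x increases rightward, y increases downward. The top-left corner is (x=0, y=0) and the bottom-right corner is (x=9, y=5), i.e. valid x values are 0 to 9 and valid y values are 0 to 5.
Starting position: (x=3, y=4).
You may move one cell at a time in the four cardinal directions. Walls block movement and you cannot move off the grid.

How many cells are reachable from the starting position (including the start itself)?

Answer: Reachable cells: 51

Derivation:
BFS flood-fill from (x=3, y=4):
  Distance 0: (x=3, y=4)
  Distance 1: (x=3, y=3), (x=2, y=4), (x=4, y=4), (x=3, y=5)
  Distance 2: (x=3, y=2), (x=2, y=3), (x=4, y=3), (x=1, y=4), (x=5, y=4), (x=2, y=5), (x=4, y=5)
  Distance 3: (x=3, y=1), (x=2, y=2), (x=5, y=3), (x=0, y=4), (x=6, y=4), (x=1, y=5), (x=5, y=5)
  Distance 4: (x=3, y=0), (x=2, y=1), (x=4, y=1), (x=1, y=2), (x=5, y=2), (x=0, y=3), (x=6, y=3), (x=7, y=4), (x=0, y=5)
  Distance 5: (x=2, y=0), (x=4, y=0), (x=1, y=1), (x=5, y=1), (x=6, y=2), (x=7, y=3), (x=7, y=5)
  Distance 6: (x=1, y=0), (x=5, y=0), (x=0, y=1), (x=6, y=1), (x=7, y=2), (x=8, y=3)
  Distance 7: (x=0, y=0), (x=7, y=1), (x=9, y=3)
  Distance 8: (x=7, y=0), (x=8, y=1), (x=9, y=4)
  Distance 9: (x=8, y=0), (x=9, y=1), (x=9, y=5)
  Distance 10: (x=9, y=0)
Total reachable: 51 (grid has 51 open cells total)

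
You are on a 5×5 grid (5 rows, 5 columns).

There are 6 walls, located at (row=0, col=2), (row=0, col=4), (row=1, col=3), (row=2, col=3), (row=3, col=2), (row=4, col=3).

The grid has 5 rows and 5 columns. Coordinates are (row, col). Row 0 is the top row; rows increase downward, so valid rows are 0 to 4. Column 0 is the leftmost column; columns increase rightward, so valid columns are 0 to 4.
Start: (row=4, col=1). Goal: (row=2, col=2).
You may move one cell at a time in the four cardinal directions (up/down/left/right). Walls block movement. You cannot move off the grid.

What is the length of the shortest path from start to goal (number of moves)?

BFS from (row=4, col=1) until reaching (row=2, col=2):
  Distance 0: (row=4, col=1)
  Distance 1: (row=3, col=1), (row=4, col=0), (row=4, col=2)
  Distance 2: (row=2, col=1), (row=3, col=0)
  Distance 3: (row=1, col=1), (row=2, col=0), (row=2, col=2)  <- goal reached here
One shortest path (3 moves): (row=4, col=1) -> (row=3, col=1) -> (row=2, col=1) -> (row=2, col=2)

Answer: Shortest path length: 3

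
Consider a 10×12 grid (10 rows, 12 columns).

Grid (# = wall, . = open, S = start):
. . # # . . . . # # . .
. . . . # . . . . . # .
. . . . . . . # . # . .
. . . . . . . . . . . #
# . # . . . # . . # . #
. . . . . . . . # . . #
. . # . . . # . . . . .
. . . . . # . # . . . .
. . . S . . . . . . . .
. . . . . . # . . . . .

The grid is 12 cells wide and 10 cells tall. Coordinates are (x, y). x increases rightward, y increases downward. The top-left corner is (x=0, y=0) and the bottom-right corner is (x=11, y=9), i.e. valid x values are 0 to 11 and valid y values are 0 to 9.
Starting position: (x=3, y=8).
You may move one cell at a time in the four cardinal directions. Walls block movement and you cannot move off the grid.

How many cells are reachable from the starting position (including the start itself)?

Answer: Reachable cells: 99

Derivation:
BFS flood-fill from (x=3, y=8):
  Distance 0: (x=3, y=8)
  Distance 1: (x=3, y=7), (x=2, y=8), (x=4, y=8), (x=3, y=9)
  Distance 2: (x=3, y=6), (x=2, y=7), (x=4, y=7), (x=1, y=8), (x=5, y=8), (x=2, y=9), (x=4, y=9)
  Distance 3: (x=3, y=5), (x=4, y=6), (x=1, y=7), (x=0, y=8), (x=6, y=8), (x=1, y=9), (x=5, y=9)
  Distance 4: (x=3, y=4), (x=2, y=5), (x=4, y=5), (x=1, y=6), (x=5, y=6), (x=0, y=7), (x=6, y=7), (x=7, y=8), (x=0, y=9)
  Distance 5: (x=3, y=3), (x=4, y=4), (x=1, y=5), (x=5, y=5), (x=0, y=6), (x=8, y=8), (x=7, y=9)
  Distance 6: (x=3, y=2), (x=2, y=3), (x=4, y=3), (x=1, y=4), (x=5, y=4), (x=0, y=5), (x=6, y=5), (x=8, y=7), (x=9, y=8), (x=8, y=9)
  Distance 7: (x=3, y=1), (x=2, y=2), (x=4, y=2), (x=1, y=3), (x=5, y=3), (x=7, y=5), (x=8, y=6), (x=9, y=7), (x=10, y=8), (x=9, y=9)
  Distance 8: (x=2, y=1), (x=1, y=2), (x=5, y=2), (x=0, y=3), (x=6, y=3), (x=7, y=4), (x=7, y=6), (x=9, y=6), (x=10, y=7), (x=11, y=8), (x=10, y=9)
  Distance 9: (x=1, y=1), (x=5, y=1), (x=0, y=2), (x=6, y=2), (x=7, y=3), (x=8, y=4), (x=9, y=5), (x=10, y=6), (x=11, y=7), (x=11, y=9)
  Distance 10: (x=1, y=0), (x=5, y=0), (x=0, y=1), (x=6, y=1), (x=8, y=3), (x=10, y=5), (x=11, y=6)
  Distance 11: (x=0, y=0), (x=4, y=0), (x=6, y=0), (x=7, y=1), (x=8, y=2), (x=9, y=3), (x=10, y=4)
  Distance 12: (x=7, y=0), (x=8, y=1), (x=10, y=3)
  Distance 13: (x=9, y=1), (x=10, y=2)
  Distance 14: (x=11, y=2)
  Distance 15: (x=11, y=1)
  Distance 16: (x=11, y=0)
  Distance 17: (x=10, y=0)
Total reachable: 99 (grid has 99 open cells total)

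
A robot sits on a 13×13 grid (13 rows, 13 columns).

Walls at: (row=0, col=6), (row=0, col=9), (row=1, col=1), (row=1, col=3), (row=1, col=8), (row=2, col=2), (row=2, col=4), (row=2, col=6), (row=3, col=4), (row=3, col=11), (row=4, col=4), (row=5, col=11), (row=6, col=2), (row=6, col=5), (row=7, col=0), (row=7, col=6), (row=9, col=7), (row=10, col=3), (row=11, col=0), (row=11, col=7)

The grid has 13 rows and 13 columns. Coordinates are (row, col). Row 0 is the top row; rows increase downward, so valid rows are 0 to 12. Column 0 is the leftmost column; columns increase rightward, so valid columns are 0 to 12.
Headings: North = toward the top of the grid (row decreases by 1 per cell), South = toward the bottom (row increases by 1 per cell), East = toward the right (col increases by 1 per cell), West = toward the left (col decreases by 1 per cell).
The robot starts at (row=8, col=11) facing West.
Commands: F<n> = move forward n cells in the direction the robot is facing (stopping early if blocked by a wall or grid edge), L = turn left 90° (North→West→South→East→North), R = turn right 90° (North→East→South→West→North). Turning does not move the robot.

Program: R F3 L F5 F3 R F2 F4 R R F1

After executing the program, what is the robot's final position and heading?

Answer: Final position: (row=4, col=6), facing South

Derivation:
Start: (row=8, col=11), facing West
  R: turn right, now facing North
  F3: move forward 2/3 (blocked), now at (row=6, col=11)
  L: turn left, now facing West
  F5: move forward 5, now at (row=6, col=6)
  F3: move forward 0/3 (blocked), now at (row=6, col=6)
  R: turn right, now facing North
  F2: move forward 2, now at (row=4, col=6)
  F4: move forward 1/4 (blocked), now at (row=3, col=6)
  R: turn right, now facing East
  R: turn right, now facing South
  F1: move forward 1, now at (row=4, col=6)
Final: (row=4, col=6), facing South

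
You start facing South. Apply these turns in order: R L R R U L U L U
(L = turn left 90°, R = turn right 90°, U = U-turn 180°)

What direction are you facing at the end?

Start: South
  R (right (90° clockwise)) -> West
  L (left (90° counter-clockwise)) -> South
  R (right (90° clockwise)) -> West
  R (right (90° clockwise)) -> North
  U (U-turn (180°)) -> South
  L (left (90° counter-clockwise)) -> East
  U (U-turn (180°)) -> West
  L (left (90° counter-clockwise)) -> South
  U (U-turn (180°)) -> North
Final: North

Answer: Final heading: North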